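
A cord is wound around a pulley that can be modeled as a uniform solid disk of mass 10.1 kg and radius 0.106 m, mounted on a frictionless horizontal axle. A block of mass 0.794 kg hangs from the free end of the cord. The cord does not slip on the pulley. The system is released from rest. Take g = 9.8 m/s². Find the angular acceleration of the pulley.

α ≈ 12.6 rad/s²

I = ½MR² = (1/2)(10.1)(0.106)² = 0.05674 kg·m².
Block: mg − T = ma. Pulley: TR = Iα. No-slip: a = αR, so T = (I/R²)a = 5.050·a.
Then mg = (m + 5.050)a, so a = (0.794)(9.8)/(0.794 + 5.050) = 1.331 m/s².
α = a/R = 1.331/0.106 = 12.56 rad/s².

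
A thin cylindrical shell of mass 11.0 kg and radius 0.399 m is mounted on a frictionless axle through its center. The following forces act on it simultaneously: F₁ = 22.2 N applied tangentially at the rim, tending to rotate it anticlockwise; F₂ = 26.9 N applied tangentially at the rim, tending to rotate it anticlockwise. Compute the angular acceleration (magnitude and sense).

I = MR² = (11.0)(0.399)² = 1.751 kg·m².
Taking anticlockwise as positive: τ₁ = +(22.2)(0.399) = +8.858 N·m; τ₂ = +(26.9)(0.399) = +10.73 N·m.
Net torque τ = 19.59 N·m.
α = τ/I = 19.59/1.751 = 11.19 rad/s².

α ≈ 11.2 rad/s², anticlockwise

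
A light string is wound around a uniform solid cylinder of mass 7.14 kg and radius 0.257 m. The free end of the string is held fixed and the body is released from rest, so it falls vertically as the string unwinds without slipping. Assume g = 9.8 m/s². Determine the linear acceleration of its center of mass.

a ≈ 6.53 m/s²

Translation: Mg − T = Ma. Rotation about the center: TR = Iα with I = ½MR².
With a = αR: T = (I/R²)a = (1/2)M a, so Mg = (1 + 0.5000)Ma.
a = g/(1 + 0.5000) = 9.8/1.500 = 6.533 m/s².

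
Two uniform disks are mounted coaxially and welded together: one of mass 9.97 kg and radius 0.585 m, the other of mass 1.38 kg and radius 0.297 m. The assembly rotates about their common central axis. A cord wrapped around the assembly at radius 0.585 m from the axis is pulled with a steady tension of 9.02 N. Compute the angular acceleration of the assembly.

I = ½M₁R₁² + ½M₂R₂² = ½(9.97)(0.585)² + ½(1.38)(0.297)² = 1.767 kg·m².
τ = F r = (9.02)(0.585) = 5.277 N·m.
α = τ/I = 5.277/1.767 = 2.986 rad/s².

α ≈ 2.99 rad/s²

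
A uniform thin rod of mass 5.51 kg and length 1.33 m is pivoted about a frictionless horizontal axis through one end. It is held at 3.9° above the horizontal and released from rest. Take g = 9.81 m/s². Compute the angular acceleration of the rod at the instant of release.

About the pivot, I = (1/3)ML² = (1/3)(5.51)(1.33)² = 3.249 kg·m².
The weight acts at the center, a distance L/2 = 0.6650 m from the pivot; τ = Mg(L/2) cos 3.9° = 35.86 N·m.
α = τ/I = 35.86/3.249 = 11.04 rad/s².
(Equivalently α = (3g/(2L)) cos 3.9° = 11.04 rad/s².)

α ≈ 11.0 rad/s²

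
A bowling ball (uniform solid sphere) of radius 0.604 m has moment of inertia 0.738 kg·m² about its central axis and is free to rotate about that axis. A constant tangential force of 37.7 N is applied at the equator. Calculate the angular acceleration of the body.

α ≈ 30.9 rad/s²

τ = F R = (37.7)(0.604) = 22.77 N·m.
Newton's second law for rotation, τ = Iα, gives α = τ/I = 22.77/0.7380 = 30.85 rad/s².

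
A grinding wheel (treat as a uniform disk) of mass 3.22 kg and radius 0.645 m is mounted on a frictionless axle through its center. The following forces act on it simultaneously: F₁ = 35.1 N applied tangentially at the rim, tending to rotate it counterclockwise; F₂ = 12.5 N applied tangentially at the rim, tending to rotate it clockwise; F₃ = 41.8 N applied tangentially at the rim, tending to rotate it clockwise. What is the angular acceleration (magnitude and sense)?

α ≈ 18.5 rad/s², clockwise

I = ½MR² = (1/2)(3.22)(0.645)² = 0.6698 kg·m².
Taking counterclockwise as positive: τ₁ = +(35.1)(0.645) = +22.64 N·m; τ₂ = −(12.5)(0.645) = −8.062 N·m; τ₃ = −(41.8)(0.645) = −26.96 N·m.
Net torque τ = -12.38 N·m.
α = τ/I = -12.38/0.6698 = -18.49 rad/s².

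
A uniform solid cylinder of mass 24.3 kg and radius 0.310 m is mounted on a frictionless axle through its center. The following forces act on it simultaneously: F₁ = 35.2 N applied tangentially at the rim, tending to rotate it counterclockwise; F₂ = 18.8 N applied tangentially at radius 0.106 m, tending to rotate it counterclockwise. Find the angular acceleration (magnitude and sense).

I = ½MR² = (1/2)(24.3)(0.310)² = 1.168 kg·m².
Taking counterclockwise as positive: τ₁ = +(35.2)(0.310) = +10.91 N·m; τ₂ = +(18.8)(0.106) = +1.993 N·m.
Net torque τ = 12.90 N·m.
α = τ/I = 12.90/1.168 = 11.05 rad/s².

α ≈ 11.1 rad/s², counterclockwise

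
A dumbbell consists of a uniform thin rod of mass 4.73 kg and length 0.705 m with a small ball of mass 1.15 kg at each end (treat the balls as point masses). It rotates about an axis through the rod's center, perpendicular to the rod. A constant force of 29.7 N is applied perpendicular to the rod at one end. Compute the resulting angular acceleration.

I_rod = (1/12)ML² = (1/12)(4.73)(0.705)² = 0.1959 kg·m².
I_balls = 2·m·(L/2)² = 2(1.15)(0.3525)² = 0.2858 kg·m².
Total I = 0.4817 kg·m².
τ = F·(L/2) = (29.7)(0.352) = 10.47 N·m.
α = τ/I = 10.47/0.4817 = 21.73 rad/s².

α ≈ 21.7 rad/s²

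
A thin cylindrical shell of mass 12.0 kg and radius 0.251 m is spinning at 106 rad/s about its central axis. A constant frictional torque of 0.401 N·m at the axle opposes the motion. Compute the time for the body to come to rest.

t ≈ 200 s

I = MR² = (12.0)(0.251)² = 0.7560 kg·m².
The net torque has magnitude 0.401 N·m, opposing ω.
|α| = τ/I = 0.4010/0.7560 = 0.5304 rad/s² (deceleration).
0 = ω₀ − |α|t ⇒ t = ω₀/|α| = 106/0.5304 = 199.8 s.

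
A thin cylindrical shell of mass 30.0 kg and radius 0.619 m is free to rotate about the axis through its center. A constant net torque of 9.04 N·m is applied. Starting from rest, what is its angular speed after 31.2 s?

I = MR² = (30.0)(0.619)² = 11.49 kg·m².
α = τ/I = 9.04/11.49 = 0.7864 rad/s².
ω = ω₀ + αt = 0 + (0.7864)(31.2) = 24.54 rad/s.

ω ≈ 24.5 rad/s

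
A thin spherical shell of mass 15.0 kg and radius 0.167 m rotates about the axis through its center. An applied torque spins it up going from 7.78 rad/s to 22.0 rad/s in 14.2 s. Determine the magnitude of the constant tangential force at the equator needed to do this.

F ≈ 1.67 N

I = (2/3)MR² = (2/3)(15.0)(0.167)² = 0.2789 kg·m².
α = Δω/Δt = (22.0 − 7.78)/14.2 = 1.001 rad/s².
The required torque is τ = Iα = (0.2789)(1.001) = 0.2793 N·m.
A tangential force at the equator gives τ = FR, so F = τ/R = 0.2793/0.167 = 1.672 N.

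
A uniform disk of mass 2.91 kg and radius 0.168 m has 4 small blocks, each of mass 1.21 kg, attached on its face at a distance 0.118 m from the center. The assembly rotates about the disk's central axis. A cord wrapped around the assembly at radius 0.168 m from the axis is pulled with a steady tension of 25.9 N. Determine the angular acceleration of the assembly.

α ≈ 40.1 rad/s²

I_disk = ½MR² = ½(2.91)(0.168)² = 0.04107 kg·m².
I_blocks = 4·m·r² = 4(1.21)(0.118)² = 0.06739 kg·m².
Total I = 0.1085 kg·m².
τ = F r = (25.9)(0.168) = 4.351 N·m.
α = τ/I = 4.351/0.1085 = 40.12 rad/s².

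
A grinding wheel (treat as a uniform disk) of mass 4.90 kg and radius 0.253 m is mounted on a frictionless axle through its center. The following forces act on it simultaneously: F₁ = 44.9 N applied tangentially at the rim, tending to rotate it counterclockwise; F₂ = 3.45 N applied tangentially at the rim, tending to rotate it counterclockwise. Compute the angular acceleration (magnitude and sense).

I = ½MR² = (1/2)(4.90)(0.253)² = 0.1568 kg·m².
Taking counterclockwise as positive: τ₁ = +(44.9)(0.253) = +11.36 N·m; τ₂ = +(3.45)(0.253) = +0.8729 N·m.
Net torque τ = 12.23 N·m.
α = τ/I = 12.23/0.1568 = 78.00 rad/s².

α ≈ 78.0 rad/s², counterclockwise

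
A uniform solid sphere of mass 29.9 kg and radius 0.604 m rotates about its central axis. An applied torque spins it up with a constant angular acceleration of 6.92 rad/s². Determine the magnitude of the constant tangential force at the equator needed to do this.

F ≈ 50.0 N

I = (2/5)MR² = (2/5)(29.9)(0.604)² = 4.363 kg·m².
The required torque is τ = Iα = (4.363)(6.920) = 30.19 N·m.
A tangential force at the equator gives τ = FR, so F = τ/R = 30.19/0.604 = 49.99 N.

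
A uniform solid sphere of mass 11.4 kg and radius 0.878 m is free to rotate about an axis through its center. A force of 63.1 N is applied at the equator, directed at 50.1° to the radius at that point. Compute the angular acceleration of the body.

α ≈ 12.1 rad/s²

I = (2/5)MR² = (2/5)(11.4)(0.878)² = 3.515 kg·m².
Only the tangential component produces torque: τ = F R sinθ = (63.1)(0.878) sin 50.1° = 42.50 N·m.
Newton's second law for rotation, τ = Iα, gives α = τ/I = 42.50/3.515 = 12.09 rad/s².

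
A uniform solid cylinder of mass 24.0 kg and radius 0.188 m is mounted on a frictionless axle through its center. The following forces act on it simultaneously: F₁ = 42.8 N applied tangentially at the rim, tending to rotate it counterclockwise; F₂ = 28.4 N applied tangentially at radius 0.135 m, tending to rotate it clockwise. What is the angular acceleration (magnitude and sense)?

I = ½MR² = (1/2)(24.0)(0.188)² = 0.4241 kg·m².
Taking counterclockwise as positive: τ₁ = +(42.8)(0.188) = +8.046 N·m; τ₂ = −(28.4)(0.135) = −3.834 N·m.
Net torque τ = 4.212 N·m.
α = τ/I = 4.212/0.4241 = 9.932 rad/s².

α ≈ 9.93 rad/s², counterclockwise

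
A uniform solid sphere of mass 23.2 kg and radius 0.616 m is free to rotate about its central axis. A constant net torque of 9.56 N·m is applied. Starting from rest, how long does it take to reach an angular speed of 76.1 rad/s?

I = (2/5)MR² = (2/5)(23.2)(0.616)² = 3.521 kg·m².
α = τ/I = 9.56/3.521 = 2.715 rad/s².
ω = αt ⇒ t = ω/α = 76.1/2.715 = 28.03 s.

t ≈ 28.0 s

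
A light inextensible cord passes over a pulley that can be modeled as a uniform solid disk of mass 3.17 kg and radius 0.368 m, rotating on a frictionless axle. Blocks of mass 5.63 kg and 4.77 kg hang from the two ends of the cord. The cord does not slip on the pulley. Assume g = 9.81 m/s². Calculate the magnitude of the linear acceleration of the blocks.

I = ½MR² = (1/2)(3.17)(0.368)² = 0.2146 kg·m².
Heavier block: m₁g − T₁ = m₁a. Lighter block: T₂ − m₂g = m₂a.
Pulley: (T₁ − T₂)R = Iα = I(a/R), so T₁ − T₂ = (I/R²)a = (1/2)M_p a = 1.585·a.
Adding the three: (m₁ − m₂)g = (m₁ + m₂ + 1.585)a, so a = (5.63 − 4.77)(9.81)/(5.63 + 4.77 + 1.585) = 0.7039 m/s².

a ≈ 0.704 m/s²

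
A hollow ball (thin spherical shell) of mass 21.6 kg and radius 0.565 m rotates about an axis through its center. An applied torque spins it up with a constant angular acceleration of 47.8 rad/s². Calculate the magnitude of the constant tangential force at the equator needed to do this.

F ≈ 389 N

I = (2/3)MR² = (2/3)(21.6)(0.565)² = 4.597 kg·m².
The required torque is τ = Iα = (4.597)(47.80) = 219.7 N·m.
A tangential force at the equator gives τ = FR, so F = τ/R = 219.7/0.565 = 388.9 N.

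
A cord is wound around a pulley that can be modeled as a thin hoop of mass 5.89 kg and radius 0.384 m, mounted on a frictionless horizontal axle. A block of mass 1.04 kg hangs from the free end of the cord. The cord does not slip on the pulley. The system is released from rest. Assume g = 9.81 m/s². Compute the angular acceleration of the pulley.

α ≈ 3.83 rad/s²

I = MR² = (5.89)(0.384)² = 0.8685 kg·m².
Block: mg − T = ma. Pulley: TR = Iα. No-slip: a = αR, so T = (I/R²)a = 5.890·a.
Then mg = (m + 5.890)a, so a = (1.04)(9.81)/(1.04 + 5.890) = 1.472 m/s².
α = a/R = 1.472/0.384 = 3.834 rad/s².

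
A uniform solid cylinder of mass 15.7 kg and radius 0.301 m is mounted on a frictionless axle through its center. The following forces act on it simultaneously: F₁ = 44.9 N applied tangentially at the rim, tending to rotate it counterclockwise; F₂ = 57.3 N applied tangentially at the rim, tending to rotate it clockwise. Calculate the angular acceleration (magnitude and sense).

I = ½MR² = (1/2)(15.7)(0.301)² = 0.7112 kg·m².
Taking counterclockwise as positive: τ₁ = +(44.9)(0.301) = +13.51 N·m; τ₂ = −(57.3)(0.301) = −17.25 N·m.
Net torque τ = -3.732 N·m.
α = τ/I = -3.732/0.7112 = -5.248 rad/s².

α ≈ 5.25 rad/s², clockwise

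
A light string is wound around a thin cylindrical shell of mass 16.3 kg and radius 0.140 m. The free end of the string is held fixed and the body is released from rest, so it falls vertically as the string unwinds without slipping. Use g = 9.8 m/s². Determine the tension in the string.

Translation: Mg − T = Ma. Rotation about the center: TR = Iα with I = MR².
With a = αR: T = (I/R²)a = M a, so Mg = (1 + 1.000)Ma.
a = g/(1 + 1.000) = 9.8/2.000 = 4.900 m/s².
T = 1.000·M·a = (1.000)(16.3)(4.900) = 79.87 N.

T ≈ 79.9 N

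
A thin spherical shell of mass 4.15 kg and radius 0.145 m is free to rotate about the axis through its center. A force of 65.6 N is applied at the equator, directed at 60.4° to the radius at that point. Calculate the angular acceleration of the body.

α ≈ 142 rad/s²

I = (2/3)MR² = (2/3)(4.15)(0.145)² = 0.05817 kg·m².
Only the tangential component produces torque: τ = F R sinθ = (65.6)(0.145) sin 60.4° = 8.271 N·m.
Newton's second law for rotation, τ = Iα, gives α = τ/I = 8.271/0.05817 = 142.2 rad/s².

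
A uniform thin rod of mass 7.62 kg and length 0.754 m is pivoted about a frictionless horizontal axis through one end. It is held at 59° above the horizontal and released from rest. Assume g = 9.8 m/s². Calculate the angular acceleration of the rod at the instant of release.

About the pivot, I = (1/3)ML² = (1/3)(7.62)(0.754)² = 1.444 kg·m².
The weight acts at the center, a distance L/2 = 0.3770 m from the pivot; τ = Mg(L/2) cos 59° = 14.50 N·m.
α = τ/I = 14.50/1.444 = 10.04 rad/s².

α ≈ 10.0 rad/s²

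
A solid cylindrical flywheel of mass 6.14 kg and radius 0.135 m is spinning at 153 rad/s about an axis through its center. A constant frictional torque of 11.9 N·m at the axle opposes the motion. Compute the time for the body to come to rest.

I = ½MR² = (1/2)(6.14)(0.135)² = 0.05595 kg·m².
The net torque has magnitude 11.9 N·m, opposing ω.
|α| = τ/I = 11.90/0.05595 = 212.7 rad/s² (deceleration).
0 = ω₀ − |α|t ⇒ t = ω₀/|α| = 153/212.7 = 0.7194 s.

t ≈ 0.719 s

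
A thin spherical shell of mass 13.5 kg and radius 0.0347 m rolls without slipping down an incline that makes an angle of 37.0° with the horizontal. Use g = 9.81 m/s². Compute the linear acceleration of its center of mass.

a ≈ 3.54 m/s²

Translation along the incline: Mg sinθ − f = Ma.
Rotation about the center: fR = Iα with I = (2/3)MR². No-slip gives a = αR, so f = (I/R²)a = (2/3)M a.
Substituting: Mg sinθ = (1 + 0.6667)Ma, so a = g sinθ/(1 + 0.6667) = (9.81) sin 37.0° / 1.667 = 3.542 m/s².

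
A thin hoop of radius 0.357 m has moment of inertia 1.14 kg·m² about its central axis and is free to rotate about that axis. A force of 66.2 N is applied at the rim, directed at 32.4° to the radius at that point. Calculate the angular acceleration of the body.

α ≈ 11.1 rad/s²

Only the tangential component produces torque: τ = F R sinθ = (66.2)(0.357) sin 32.4° = 12.66 N·m.
From τ = Iα: α = 12.66/1.140 = 11.11 rad/s².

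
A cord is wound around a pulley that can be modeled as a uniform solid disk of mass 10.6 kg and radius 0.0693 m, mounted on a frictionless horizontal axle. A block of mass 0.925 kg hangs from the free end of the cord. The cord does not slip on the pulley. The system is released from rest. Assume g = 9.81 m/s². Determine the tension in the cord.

T ≈ 7.73 N

I = ½MR² = (1/2)(10.6)(0.0693)² = 0.02545 kg·m².
Block: mg − T = ma. Pulley: TR = Iα. No-slip: a = αR, so T = (I/R²)a = 5.300·a.
Then mg = (m + 5.300)a, so a = (0.925)(9.81)/(0.925 + 5.300) = 1.458 m/s².
T = 5.300·a = 7.726 N.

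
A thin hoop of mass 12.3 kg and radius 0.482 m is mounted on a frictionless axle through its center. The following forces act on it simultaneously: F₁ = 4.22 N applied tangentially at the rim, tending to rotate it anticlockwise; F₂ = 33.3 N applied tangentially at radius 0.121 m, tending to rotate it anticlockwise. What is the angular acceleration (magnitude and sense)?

α ≈ 2.12 rad/s², anticlockwise

I = MR² = (12.3)(0.482)² = 2.858 kg·m².
Taking anticlockwise as positive: τ₁ = +(4.22)(0.482) = +2.034 N·m; τ₂ = +(33.3)(0.121) = +4.029 N·m.
Net torque τ = 6.063 N·m.
α = τ/I = 6.063/2.858 = 2.122 rad/s².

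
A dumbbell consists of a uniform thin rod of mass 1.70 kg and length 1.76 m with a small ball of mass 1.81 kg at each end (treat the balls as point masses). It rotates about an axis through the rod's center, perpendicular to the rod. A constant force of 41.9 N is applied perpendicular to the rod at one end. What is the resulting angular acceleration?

I_rod = (1/12)ML² = (1/12)(1.70)(1.76)² = 0.4388 kg·m².
I_balls = 2·m·(L/2)² = 2(1.81)(0.8800)² = 2.803 kg·m².
Total I = 3.242 kg·m².
τ = F·(L/2) = (41.9)(0.880) = 36.87 N·m.
α = τ/I = 36.87/3.242 = 11.37 rad/s².

α ≈ 11.4 rad/s²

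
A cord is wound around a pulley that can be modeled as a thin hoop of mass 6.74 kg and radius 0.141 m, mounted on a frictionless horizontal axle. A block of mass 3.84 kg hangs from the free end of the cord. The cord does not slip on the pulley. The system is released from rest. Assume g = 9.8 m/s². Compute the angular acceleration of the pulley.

I = MR² = (6.74)(0.141)² = 0.1340 kg·m².
Block: mg − T = ma. Pulley: TR = Iα. No-slip: a = αR, so T = (I/R²)a = 6.740·a.
Then mg = (m + 6.740)a, so a = (3.84)(9.8)/(3.84 + 6.740) = 3.557 m/s².
α = a/R = 3.557/0.141 = 25.23 rad/s².

α ≈ 25.2 rad/s²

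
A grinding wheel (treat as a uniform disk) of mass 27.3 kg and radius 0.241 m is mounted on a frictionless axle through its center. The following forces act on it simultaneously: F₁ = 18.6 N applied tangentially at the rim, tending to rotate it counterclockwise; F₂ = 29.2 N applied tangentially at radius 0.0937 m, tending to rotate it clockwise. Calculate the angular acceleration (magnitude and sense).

I = ½MR² = (1/2)(27.3)(0.241)² = 0.7928 kg·m².
Taking counterclockwise as positive: τ₁ = +(18.6)(0.241) = +4.483 N·m; τ₂ = −(29.2)(0.0937) = −2.736 N·m.
Net torque τ = 1.747 N·m.
α = τ/I = 1.747/0.7928 = 2.203 rad/s².

α ≈ 2.20 rad/s², counterclockwise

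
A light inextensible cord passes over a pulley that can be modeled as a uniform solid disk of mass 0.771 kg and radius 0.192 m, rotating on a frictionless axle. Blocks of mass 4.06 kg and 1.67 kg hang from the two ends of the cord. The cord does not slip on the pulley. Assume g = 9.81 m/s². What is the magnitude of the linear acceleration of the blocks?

a ≈ 3.83 m/s²

I = ½MR² = (1/2)(0.771)(0.192)² = 0.01421 kg·m².
Heavier block: m₁g − T₁ = m₁a. Lighter block: T₂ − m₂g = m₂a.
Pulley: (T₁ − T₂)R = Iα = I(a/R), so T₁ − T₂ = (I/R²)a = (1/2)M_p a = 0.3855·a.
Adding the three: (m₁ − m₂)g = (m₁ + m₂ + 0.3855)a, so a = (4.06 − 1.67)(9.81)/(4.06 + 1.67 + 0.3855) = 3.834 m/s².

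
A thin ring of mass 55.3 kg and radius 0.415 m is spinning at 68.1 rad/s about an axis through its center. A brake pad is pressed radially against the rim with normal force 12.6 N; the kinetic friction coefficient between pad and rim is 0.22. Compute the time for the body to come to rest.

I = MR² = (55.3)(0.415)² = 9.524 kg·m².
Friction force f = μN = (0.22)(12.6) = 2.772 N at the rim; torque magnitude τ = fR = 1.150 N·m, opposing ω.
|α| = τ/I = 1.150/9.524 = 0.1208 rad/s² (deceleration).
0 = ω₀ − |α|t ⇒ t = ω₀/|α| = 68.1/0.1208 = 563.8 s.

t ≈ 564 s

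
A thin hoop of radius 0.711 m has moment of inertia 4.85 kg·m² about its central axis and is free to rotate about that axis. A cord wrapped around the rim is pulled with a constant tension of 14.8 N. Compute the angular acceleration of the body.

τ = F R = (14.8)(0.711) = 10.52 N·m.
From τ = Iα: α = 10.52/4.850 = 2.170 rad/s².

α ≈ 2.17 rad/s²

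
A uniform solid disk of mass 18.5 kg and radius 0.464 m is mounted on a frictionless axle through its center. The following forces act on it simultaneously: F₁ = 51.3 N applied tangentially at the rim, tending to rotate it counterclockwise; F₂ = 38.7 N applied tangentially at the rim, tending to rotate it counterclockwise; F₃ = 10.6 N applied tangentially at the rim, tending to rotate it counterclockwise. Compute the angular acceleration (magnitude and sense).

α ≈ 23.4 rad/s², counterclockwise

I = ½MR² = (1/2)(18.5)(0.464)² = 1.991 kg·m².
Taking counterclockwise as positive: τ₁ = +(51.3)(0.464) = +23.80 N·m; τ₂ = +(38.7)(0.464) = +17.96 N·m; τ₃ = +(10.6)(0.464) = +4.918 N·m.
Net torque τ = 46.68 N·m.
α = τ/I = 46.68/1.991 = 23.44 rad/s².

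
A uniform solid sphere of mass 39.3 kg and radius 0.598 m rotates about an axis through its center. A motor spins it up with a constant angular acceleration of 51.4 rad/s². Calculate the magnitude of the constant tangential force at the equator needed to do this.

F ≈ 483 N

I = (2/5)MR² = (2/5)(39.3)(0.598)² = 5.622 kg·m².
The required torque is τ = Iα = (5.622)(51.40) = 288.9 N·m.
A tangential force at the equator gives τ = FR, so F = τ/R = 288.9/0.598 = 483.2 N.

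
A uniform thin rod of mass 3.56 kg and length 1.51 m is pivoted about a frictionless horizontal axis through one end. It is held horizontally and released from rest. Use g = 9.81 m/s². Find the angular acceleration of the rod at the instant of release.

About the pivot, I = (1/3)ML² = (1/3)(3.56)(1.51)² = 2.706 kg·m².
The weight acts at the center, a distance L/2 = 0.7550 m from the pivot; τ = Mg(L/2) = 26.37 N·m.
α = τ/I = 26.37/2.706 = 9.745 rad/s².

α ≈ 9.75 rad/s²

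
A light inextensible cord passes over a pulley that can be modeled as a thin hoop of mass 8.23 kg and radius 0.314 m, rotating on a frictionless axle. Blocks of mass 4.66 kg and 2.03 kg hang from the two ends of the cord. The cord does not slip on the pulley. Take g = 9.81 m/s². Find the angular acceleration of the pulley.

α ≈ 5.51 rad/s²

I = MR² = (8.23)(0.314)² = 0.8114 kg·m².
Heavier block: m₁g − T₁ = m₁a. Lighter block: T₂ − m₂g = m₂a.
Pulley: (T₁ − T₂)R = Iα = I(a/R), so T₁ − T₂ = (I/R²)a = 1·M_p a = 8.230·a.
Adding the three: (m₁ − m₂)g = (m₁ + m₂ + 8.230)a, so a = (4.66 − 2.03)(9.81)/(4.66 + 2.03 + 8.230) = 1.729 m/s².
α = a/R = 1.729/0.314 = 5.507 rad/s².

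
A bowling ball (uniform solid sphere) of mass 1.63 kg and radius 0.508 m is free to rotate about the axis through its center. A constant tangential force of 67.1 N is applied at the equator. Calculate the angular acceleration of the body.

I = (2/5)MR² = (2/5)(1.63)(0.508)² = 0.1683 kg·m².
τ = F R = (67.1)(0.508) = 34.09 N·m.
From τ = Iα: α = 34.09/0.1683 = 202.6 rad/s².

α ≈ 203 rad/s²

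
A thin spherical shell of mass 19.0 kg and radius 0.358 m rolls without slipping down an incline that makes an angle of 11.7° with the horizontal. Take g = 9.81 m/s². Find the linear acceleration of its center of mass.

a ≈ 1.19 m/s²

Translation along the incline: Mg sinθ − f = Ma.
Rotation about the center: fR = Iα with I = (2/3)MR². No-slip gives a = αR, so f = (I/R²)a = (2/3)M a.
Substituting: Mg sinθ = (1 + 0.6667)Ma, so a = g sinθ/(1 + 0.6667) = (9.81) sin 11.7° / 1.667 = 1.194 m/s².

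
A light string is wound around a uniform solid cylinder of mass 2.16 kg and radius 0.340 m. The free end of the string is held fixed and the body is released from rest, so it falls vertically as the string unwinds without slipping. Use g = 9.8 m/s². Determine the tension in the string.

Translation: Mg − T = Ma. Rotation about the center: TR = Iα with I = ½MR².
With a = αR: T = (I/R²)a = (1/2)M a, so Mg = (1 + 0.5000)Ma.
a = g/(1 + 0.5000) = 9.8/1.500 = 6.533 m/s².
T = 0.5000·M·a = (0.5000)(2.16)(6.533) = 7.056 N.

T ≈ 7.06 N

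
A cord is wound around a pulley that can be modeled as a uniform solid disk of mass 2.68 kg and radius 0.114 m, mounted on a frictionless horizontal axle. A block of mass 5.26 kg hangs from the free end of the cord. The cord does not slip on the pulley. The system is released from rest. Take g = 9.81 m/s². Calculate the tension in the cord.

T ≈ 10.5 N

I = ½MR² = (1/2)(2.68)(0.114)² = 0.01741 kg·m².
Block: mg − T = ma. Pulley: TR = Iα. No-slip: a = αR, so T = (I/R²)a = 1.340·a.
Then mg = (m + 1.340)a, so a = (5.26)(9.81)/(5.26 + 1.340) = 7.818 m/s².
T = 1.340·a = 10.48 N.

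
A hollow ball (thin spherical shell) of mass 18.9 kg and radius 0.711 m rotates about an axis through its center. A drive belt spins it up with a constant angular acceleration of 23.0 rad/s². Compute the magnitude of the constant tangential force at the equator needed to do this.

I = (2/3)MR² = (2/3)(18.9)(0.711)² = 6.370 kg·m².
The required torque is τ = Iα = (6.370)(23.00) = 146.5 N·m.
A tangential force at the equator gives τ = FR, so F = τ/R = 146.5/0.711 = 206.0 N.

F ≈ 206 N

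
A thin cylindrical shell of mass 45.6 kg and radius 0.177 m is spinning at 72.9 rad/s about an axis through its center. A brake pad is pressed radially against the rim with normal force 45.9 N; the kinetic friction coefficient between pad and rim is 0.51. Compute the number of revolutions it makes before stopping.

≈ 146 revolutions

I = MR² = (45.6)(0.177)² = 1.429 kg·m².
Friction force f = μN = (0.51)(45.9) = 23.41 N at the rim; torque magnitude τ = fR = 4.143 N·m, opposing ω.
|α| = τ/I = 4.143/1.429 = 2.900 rad/s² (deceleration).
ω² = ω₀² − 2|α|θ with ω = 0 ⇒ θ = ω₀²/(2|α|) = 916.2 rad = 145.8 rev.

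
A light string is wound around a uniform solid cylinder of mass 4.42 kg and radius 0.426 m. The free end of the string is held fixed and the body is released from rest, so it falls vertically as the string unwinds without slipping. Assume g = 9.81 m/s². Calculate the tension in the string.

Translation: Mg − T = Ma. Rotation about the center: TR = Iα with I = ½MR².
With a = αR: T = (I/R²)a = (1/2)M a, so Mg = (1 + 0.5000)Ma.
a = g/(1 + 0.5000) = 9.81/1.500 = 6.540 m/s².
T = 0.5000·M·a = (0.5000)(4.42)(6.540) = 14.45 N.

T ≈ 14.5 N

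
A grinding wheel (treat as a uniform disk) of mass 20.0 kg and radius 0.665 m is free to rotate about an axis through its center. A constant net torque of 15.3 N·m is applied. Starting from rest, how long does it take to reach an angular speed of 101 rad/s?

I = ½MR² = (1/2)(20.0)(0.665)² = 4.422 kg·m².
α = τ/I = 15.3/4.422 = 3.460 rad/s².
ω = αt ⇒ t = ω/α = 101/3.460 = 29.19 s.

t ≈ 29.2 s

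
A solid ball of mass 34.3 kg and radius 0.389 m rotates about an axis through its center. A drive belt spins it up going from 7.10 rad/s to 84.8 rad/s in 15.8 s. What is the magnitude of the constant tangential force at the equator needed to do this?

I = (2/5)MR² = (2/5)(34.3)(0.389)² = 2.076 kg·m².
α = Δω/Δt = (84.8 − 7.10)/15.8 = 4.918 rad/s².
The required torque is τ = Iα = (2.076)(4.918) = 10.21 N·m.
A tangential force at the equator gives τ = FR, so F = τ/R = 10.21/0.389 = 26.25 N.

F ≈ 26.2 N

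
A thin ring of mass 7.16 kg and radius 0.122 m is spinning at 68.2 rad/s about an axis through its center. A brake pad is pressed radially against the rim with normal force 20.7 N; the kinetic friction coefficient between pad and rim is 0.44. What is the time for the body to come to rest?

t ≈ 6.54 s

I = MR² = (7.16)(0.122)² = 0.1066 kg·m².
Friction force f = μN = (0.44)(20.7) = 9.108 N at the rim; torque magnitude τ = fR = 1.111 N·m, opposing ω.
|α| = τ/I = 1.111/0.1066 = 10.43 rad/s² (deceleration).
0 = ω₀ − |α|t ⇒ t = ω₀/|α| = 68.2/10.43 = 6.541 s.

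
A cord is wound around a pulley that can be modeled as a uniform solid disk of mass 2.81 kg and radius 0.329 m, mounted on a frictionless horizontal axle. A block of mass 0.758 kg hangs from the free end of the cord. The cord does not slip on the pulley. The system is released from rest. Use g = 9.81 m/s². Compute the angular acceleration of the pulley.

I = ½MR² = (1/2)(2.81)(0.329)² = 0.1521 kg·m².
Block: mg − T = ma. Pulley: TR = Iα. No-slip: a = αR, so T = (I/R²)a = 1.405·a.
Then mg = (m + 1.405)a, so a = (0.758)(9.81)/(0.758 + 1.405) = 3.438 m/s².
α = a/R = 3.438/0.329 = 10.45 rad/s².

α ≈ 10.4 rad/s²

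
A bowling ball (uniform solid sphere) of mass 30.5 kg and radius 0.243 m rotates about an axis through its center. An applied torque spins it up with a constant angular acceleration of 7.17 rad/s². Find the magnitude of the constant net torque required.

I = (2/5)MR² = (2/5)(30.5)(0.243)² = 0.7204 kg·m².
τ = Iα = (0.7204)(7.170) = 5.165 N·m.

τ ≈ 5.17 N·m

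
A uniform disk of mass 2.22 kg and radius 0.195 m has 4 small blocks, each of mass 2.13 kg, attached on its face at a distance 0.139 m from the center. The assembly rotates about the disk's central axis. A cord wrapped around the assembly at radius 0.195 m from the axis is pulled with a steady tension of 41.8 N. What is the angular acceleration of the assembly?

α ≈ 39.4 rad/s²

I_disk = ½MR² = ½(2.22)(0.195)² = 0.04221 kg·m².
I_blocks = 4·m·r² = 4(2.13)(0.139)² = 0.1646 kg·m².
Total I = 0.2068 kg·m².
τ = F r = (41.8)(0.195) = 8.151 N·m.
α = τ/I = 8.151/0.2068 = 39.41 rad/s².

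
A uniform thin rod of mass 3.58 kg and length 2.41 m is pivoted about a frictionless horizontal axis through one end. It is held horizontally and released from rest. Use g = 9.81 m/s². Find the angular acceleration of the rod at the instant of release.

α ≈ 6.11 rad/s²

About the pivot, I = (1/3)ML² = (1/3)(3.58)(2.41)² = 6.931 kg·m².
The weight acts at the center, a distance L/2 = 1.205 m from the pivot; τ = Mg(L/2) = 42.32 N·m.
α = τ/I = 42.32/6.931 = 6.106 rad/s².
(Equivalently α = (3g/(2L)) = 6.106 rad/s².)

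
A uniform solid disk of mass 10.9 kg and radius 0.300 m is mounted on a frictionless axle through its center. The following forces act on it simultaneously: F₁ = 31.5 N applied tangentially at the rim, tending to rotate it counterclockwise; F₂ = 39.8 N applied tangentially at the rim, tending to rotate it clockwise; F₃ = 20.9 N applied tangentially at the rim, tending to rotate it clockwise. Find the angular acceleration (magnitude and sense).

α ≈ 17.9 rad/s², clockwise

I = ½MR² = (1/2)(10.9)(0.300)² = 0.4905 kg·m².
Taking counterclockwise as positive: τ₁ = +(31.5)(0.300) = +9.450 N·m; τ₂ = −(39.8)(0.300) = −11.94 N·m; τ₃ = −(20.9)(0.300) = −6.270 N·m.
Net torque τ = -8.760 N·m.
α = τ/I = -8.760/0.4905 = -17.86 rad/s².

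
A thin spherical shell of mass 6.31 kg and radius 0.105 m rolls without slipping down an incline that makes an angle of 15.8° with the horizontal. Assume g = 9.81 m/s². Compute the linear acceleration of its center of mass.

a ≈ 1.60 m/s²

Translation along the incline: Mg sinθ − f = Ma.
Rotation about the center: fR = Iα with I = (2/3)MR². No-slip gives a = αR, so f = (I/R²)a = (2/3)M a.
Substituting: Mg sinθ = (1 + 0.6667)Ma, so a = g sinθ/(1 + 0.6667) = (9.81) sin 15.8° / 1.667 = 1.603 m/s².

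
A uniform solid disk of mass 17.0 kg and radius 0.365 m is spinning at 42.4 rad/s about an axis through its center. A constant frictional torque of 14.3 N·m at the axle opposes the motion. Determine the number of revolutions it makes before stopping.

≈ 11.3 revolutions

I = ½MR² = (1/2)(17.0)(0.365)² = 1.132 kg·m².
The net torque has magnitude 14.3 N·m, opposing ω.
|α| = τ/I = 14.30/1.132 = 12.63 rad/s² (deceleration).
ω² = ω₀² − 2|α|θ with ω = 0 ⇒ θ = ω₀²/(2|α|) = 71.18 rad = 11.33 rev.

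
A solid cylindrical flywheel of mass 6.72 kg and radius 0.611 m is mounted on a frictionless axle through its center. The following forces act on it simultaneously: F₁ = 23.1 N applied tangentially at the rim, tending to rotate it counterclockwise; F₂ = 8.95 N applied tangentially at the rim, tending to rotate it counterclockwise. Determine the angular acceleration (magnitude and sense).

α ≈ 15.6 rad/s², counterclockwise

I = ½MR² = (1/2)(6.72)(0.611)² = 1.254 kg·m².
Taking counterclockwise as positive: τ₁ = +(23.1)(0.611) = +14.11 N·m; τ₂ = +(8.95)(0.611) = +5.468 N·m.
Net torque τ = 19.58 N·m.
α = τ/I = 19.58/1.254 = 15.61 rad/s².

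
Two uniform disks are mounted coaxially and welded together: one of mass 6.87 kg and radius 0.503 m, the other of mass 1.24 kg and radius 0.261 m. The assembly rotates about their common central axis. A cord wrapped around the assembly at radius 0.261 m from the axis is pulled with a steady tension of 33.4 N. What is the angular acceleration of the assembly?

α ≈ 9.57 rad/s²

I = ½M₁R₁² + ½M₂R₂² = ½(6.87)(0.503)² + ½(1.24)(0.261)² = 0.9113 kg·m².
τ = F r = (33.4)(0.261) = 8.717 N·m.
α = τ/I = 8.717/0.9113 = 9.566 rad/s².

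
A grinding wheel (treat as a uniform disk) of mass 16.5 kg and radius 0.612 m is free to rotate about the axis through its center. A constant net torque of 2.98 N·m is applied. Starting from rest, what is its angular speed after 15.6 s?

ω ≈ 15.0 rad/s

I = ½MR² = (1/2)(16.5)(0.612)² = 3.090 kg·m².
α = τ/I = 2.98/3.090 = 0.9644 rad/s².
ω = ω₀ + αt = 0 + (0.9644)(15.6) = 15.04 rad/s.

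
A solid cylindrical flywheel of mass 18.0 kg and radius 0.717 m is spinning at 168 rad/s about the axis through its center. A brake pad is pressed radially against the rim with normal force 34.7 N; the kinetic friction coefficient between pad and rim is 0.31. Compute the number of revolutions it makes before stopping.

≈ 1350 revolutions

I = ½MR² = (1/2)(18.0)(0.717)² = 4.627 kg·m².
Friction force f = μN = (0.31)(34.7) = 10.76 N at the rim; torque magnitude τ = fR = 7.713 N·m, opposing ω.
|α| = τ/I = 7.713/4.627 = 1.667 rad/s² (deceleration).
ω² = ω₀² − 2|α|θ with ω = 0 ⇒ θ = ω₀²/(2|α|) = 8466 rad = 1347 rev.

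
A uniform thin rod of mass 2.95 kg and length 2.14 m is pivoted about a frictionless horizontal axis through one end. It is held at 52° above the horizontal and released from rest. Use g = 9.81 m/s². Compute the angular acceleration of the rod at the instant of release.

About the pivot, I = (1/3)ML² = (1/3)(2.95)(2.14)² = 4.503 kg·m².
The weight acts at the center, a distance L/2 = 1.070 m from the pivot; τ = Mg(L/2) cos 52° = 19.06 N·m.
α = τ/I = 19.06/4.503 = 4.233 rad/s².

α ≈ 4.23 rad/s²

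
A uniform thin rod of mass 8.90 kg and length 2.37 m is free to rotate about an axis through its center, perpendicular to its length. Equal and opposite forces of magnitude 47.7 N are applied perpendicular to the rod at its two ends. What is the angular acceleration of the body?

α ≈ 27.1 rad/s²

I = (1/12)ML² = (1/12)(8.90)(2.37)² = 4.166 kg·m².
The couple gives τ = F·(L/2) + F·(L/2) = F L = (47.7)(2.37) = 113.0 N·m.
From τ = Iα: α = 113.0/4.166 = 27.14 rad/s².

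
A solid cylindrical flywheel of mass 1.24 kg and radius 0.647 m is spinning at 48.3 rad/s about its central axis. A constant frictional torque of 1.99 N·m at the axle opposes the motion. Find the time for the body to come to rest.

I = ½MR² = (1/2)(1.24)(0.647)² = 0.2595 kg·m².
The net torque has magnitude 1.99 N·m, opposing ω.
|α| = τ/I = 1.990/0.2595 = 7.667 rad/s² (deceleration).
0 = ω₀ − |α|t ⇒ t = ω₀/|α| = 48.3/7.667 = 6.299 s.

t ≈ 6.30 s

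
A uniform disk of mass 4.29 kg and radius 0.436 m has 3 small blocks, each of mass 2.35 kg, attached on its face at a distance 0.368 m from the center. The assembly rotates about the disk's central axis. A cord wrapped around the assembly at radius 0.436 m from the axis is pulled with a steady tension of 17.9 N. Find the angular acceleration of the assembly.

α ≈ 5.73 rad/s²

I_disk = ½MR² = ½(4.29)(0.436)² = 0.4078 kg·m².
I_blocks = 3·m·r² = 3(2.35)(0.368)² = 0.9547 kg·m².
Total I = 1.362 kg·m².
τ = F r = (17.9)(0.436) = 7.804 N·m.
α = τ/I = 7.804/1.362 = 5.728 rad/s².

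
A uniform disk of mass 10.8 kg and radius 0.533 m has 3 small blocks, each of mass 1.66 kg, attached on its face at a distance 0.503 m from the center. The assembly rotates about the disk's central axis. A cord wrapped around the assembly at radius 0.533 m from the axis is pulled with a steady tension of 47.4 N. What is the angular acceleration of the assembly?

I_disk = ½MR² = ½(10.8)(0.533)² = 1.534 kg·m².
I_blocks = 3·m·r² = 3(1.66)(0.503)² = 1.260 kg·m².
Total I = 2.794 kg·m².
τ = F r = (47.4)(0.533) = 25.26 N·m.
α = τ/I = 25.26/2.794 = 9.042 rad/s².

α ≈ 9.04 rad/s²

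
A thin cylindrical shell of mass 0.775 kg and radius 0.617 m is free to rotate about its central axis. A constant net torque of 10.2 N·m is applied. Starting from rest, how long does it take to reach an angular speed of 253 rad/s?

I = MR² = (0.775)(0.617)² = 0.2950 kg·m².
α = τ/I = 10.2/0.2950 = 34.57 rad/s².
ω = αt ⇒ t = ω/α = 253/34.57 = 7.318 s.

t ≈ 7.32 s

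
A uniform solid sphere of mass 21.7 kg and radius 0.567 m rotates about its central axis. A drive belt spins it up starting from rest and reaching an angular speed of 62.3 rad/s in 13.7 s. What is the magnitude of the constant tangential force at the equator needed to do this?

F ≈ 22.4 N

I = (2/5)MR² = (2/5)(21.7)(0.567)² = 2.791 kg·m².
α = Δω/Δt = (62.3 − 0)/13.7 = 4.547 rad/s².
The required torque is τ = Iα = (2.791)(4.547) = 12.69 N·m.
A tangential force at the equator gives τ = FR, so F = τ/R = 12.69/0.567 = 22.38 N.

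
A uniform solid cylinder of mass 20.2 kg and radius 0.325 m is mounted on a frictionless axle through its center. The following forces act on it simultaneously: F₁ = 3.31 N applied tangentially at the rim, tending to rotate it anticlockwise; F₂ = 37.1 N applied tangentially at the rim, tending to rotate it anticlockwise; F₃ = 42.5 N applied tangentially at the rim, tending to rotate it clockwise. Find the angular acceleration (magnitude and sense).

I = ½MR² = (1/2)(20.2)(0.325)² = 1.067 kg·m².
Taking anticlockwise as positive: τ₁ = +(3.31)(0.325) = +1.076 N·m; τ₂ = +(37.1)(0.325) = +12.06 N·m; τ₃ = −(42.5)(0.325) = −13.81 N·m.
Net torque τ = -0.6792 N·m.
α = τ/I = -0.6792/1.067 = -0.6367 rad/s².

α ≈ 0.637 rad/s², clockwise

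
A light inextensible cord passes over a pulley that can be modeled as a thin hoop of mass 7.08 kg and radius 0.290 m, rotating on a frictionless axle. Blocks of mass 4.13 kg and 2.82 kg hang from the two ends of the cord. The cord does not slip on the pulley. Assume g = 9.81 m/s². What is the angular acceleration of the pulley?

α ≈ 3.16 rad/s²

I = MR² = (7.08)(0.290)² = 0.5954 kg·m².
Heavier block: m₁g − T₁ = m₁a. Lighter block: T₂ − m₂g = m₂a.
Pulley: (T₁ − T₂)R = Iα = I(a/R), so T₁ − T₂ = (I/R²)a = 1·M_p a = 7.080·a.
Adding the three: (m₁ − m₂)g = (m₁ + m₂ + 7.080)a, so a = (4.13 − 2.82)(9.81)/(4.13 + 2.82 + 7.080) = 0.9160 m/s².
α = a/R = 0.9160/0.290 = 3.159 rad/s².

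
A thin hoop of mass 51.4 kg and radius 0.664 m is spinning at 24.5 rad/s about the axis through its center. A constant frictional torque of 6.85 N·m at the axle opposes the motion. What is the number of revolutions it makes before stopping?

I = MR² = (51.4)(0.664)² = 22.66 kg·m².
The net torque has magnitude 6.85 N·m, opposing ω.
|α| = τ/I = 6.850/22.66 = 0.3023 rad/s² (deceleration).
ω² = ω₀² − 2|α|θ with ω = 0 ⇒ θ = ω₀²/(2|α|) = 992.9 rad = 158.0 rev.

≈ 158 revolutions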